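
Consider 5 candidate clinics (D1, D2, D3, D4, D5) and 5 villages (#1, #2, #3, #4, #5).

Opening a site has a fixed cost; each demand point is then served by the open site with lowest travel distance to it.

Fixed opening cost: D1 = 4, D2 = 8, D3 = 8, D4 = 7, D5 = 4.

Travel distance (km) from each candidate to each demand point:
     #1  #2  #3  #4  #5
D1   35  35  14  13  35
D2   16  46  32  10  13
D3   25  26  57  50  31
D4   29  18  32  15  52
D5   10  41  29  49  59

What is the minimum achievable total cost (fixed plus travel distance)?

Open {D1, D2, D4, D5}: assign each demand point to its cheapest open site.
  #1→D5 10, #2→D4 18, #3→D1 14, #4→D2 10, #5→D2 13
  travel distance 65, fixed 23 → total 88.
Compare {D1, D2, D4}: travel distance 71 + fixed 19 = 90.
Compare {D1, D2, D3, D4, D5}: travel distance 65 + fixed 31 = 96.
Compare {D1, D2, D3, D5}: travel distance 73 + fixed 24 = 97.
All other subsets cost ≥ 90. Minimum total cost: 88.

88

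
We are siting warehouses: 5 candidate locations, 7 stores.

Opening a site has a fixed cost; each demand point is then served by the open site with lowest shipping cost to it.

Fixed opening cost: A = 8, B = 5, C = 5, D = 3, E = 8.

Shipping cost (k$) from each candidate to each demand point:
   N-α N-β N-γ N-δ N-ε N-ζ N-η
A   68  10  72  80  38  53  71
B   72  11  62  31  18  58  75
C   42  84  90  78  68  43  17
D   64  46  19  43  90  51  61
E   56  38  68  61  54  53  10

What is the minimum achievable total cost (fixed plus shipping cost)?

194

Open {B, C, D}: assign each demand point to its cheapest open site.
  N-α→C 42, N-β→B 11, N-γ→D 19, N-δ→B 31, N-ε→B 18, N-ζ→C 43, N-η→C 17
  shipping cost 181, fixed 13 → total 194.
Compare {B, C, D, E}: shipping cost 174 + fixed 21 = 195.
Compare {A, B, C, D}: shipping cost 180 + fixed 21 = 201.
Compare {A, B, C, D, E}: shipping cost 173 + fixed 29 = 202.
All other subsets cost ≥ 195. Minimum total cost: 194.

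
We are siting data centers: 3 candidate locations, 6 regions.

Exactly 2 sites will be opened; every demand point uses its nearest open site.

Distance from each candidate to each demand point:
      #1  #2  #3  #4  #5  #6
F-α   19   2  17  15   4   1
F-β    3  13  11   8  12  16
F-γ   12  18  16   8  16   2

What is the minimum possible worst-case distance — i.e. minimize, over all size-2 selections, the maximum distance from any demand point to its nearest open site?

Open {F-α, F-β}.
  Farthest demand point is #3 at distance 11 (to F-β); all others are ≤ 11.
With {F-β, F-γ} the worst case is 13.
With {F-α, F-γ} the worst case is 16.
No size-2 selection achieves below 11.

11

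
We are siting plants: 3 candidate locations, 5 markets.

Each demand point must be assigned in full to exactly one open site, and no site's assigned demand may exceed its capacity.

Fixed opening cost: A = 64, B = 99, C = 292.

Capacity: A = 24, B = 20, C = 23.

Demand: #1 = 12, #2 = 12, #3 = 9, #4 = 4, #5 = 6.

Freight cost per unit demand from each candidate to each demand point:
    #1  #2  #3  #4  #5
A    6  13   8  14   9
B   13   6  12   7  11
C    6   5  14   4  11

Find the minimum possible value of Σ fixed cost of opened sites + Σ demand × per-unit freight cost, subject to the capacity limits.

593

Open {A, B}; cheapest assignment that respects the capacities:
  A (cap 24, load 24): #1, #2 — cost 12×6 + 12×13 = 228
  B (cap 20, load 19): #3, #4, #5 — cost 9×12 + 4×7 + 6×11 = 202
  Shipping 430, fixed 163 → total 593.
  Any other capacity-feasible assignment to {A, B} ships for at least 430.
Compare {A, C}: its best feasible assignment gives total 642.
Compare {A, B, C}: its best feasible assignment gives total 741.
Every other set of open sites that can feasibly serve all demand totals ≥ 642 even under its best assignment. Minimum: 593.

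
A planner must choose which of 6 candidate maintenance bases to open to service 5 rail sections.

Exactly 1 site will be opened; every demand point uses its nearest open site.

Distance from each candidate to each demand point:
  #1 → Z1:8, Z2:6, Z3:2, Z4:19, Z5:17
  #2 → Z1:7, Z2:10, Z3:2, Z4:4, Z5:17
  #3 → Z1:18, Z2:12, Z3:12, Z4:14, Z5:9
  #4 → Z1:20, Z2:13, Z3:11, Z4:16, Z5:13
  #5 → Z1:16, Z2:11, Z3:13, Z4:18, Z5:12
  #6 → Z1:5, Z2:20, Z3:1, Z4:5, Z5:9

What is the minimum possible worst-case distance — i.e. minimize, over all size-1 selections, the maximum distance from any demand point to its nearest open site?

17

Open {#2}.
  Farthest demand point is Z5 at distance 17 (to #2); all others are ≤ 17.
With {#3} the worst case is 18.
With {#5} the worst case is 18.
No size-1 selection achieves below 17.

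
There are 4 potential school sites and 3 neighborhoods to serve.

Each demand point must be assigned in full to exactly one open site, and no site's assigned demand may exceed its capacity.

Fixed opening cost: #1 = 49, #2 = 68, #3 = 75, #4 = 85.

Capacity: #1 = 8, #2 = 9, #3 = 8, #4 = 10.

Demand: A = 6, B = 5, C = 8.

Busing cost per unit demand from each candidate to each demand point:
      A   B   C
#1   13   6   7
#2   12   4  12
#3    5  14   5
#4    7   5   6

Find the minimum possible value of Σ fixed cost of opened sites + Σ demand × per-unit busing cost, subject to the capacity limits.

Open {#1, #2, #3}; cheapest assignment that respects the capacities:
  #1 (cap 8, load 8): C — cost 8×7 = 56
  #2 (cap 9, load 5): B — cost 5×4 = 20
  #3 (cap 8, load 6): A — cost 6×5 = 30
  Shipping 106, fixed 192 → total 298.
  Any other capacity-feasible assignment to {#1, #2, #3} ships for at least 106.
Compare {#1, #3, #4}: its best feasible assignment gives total 317.
Compare {#1, #2, #4}: its best feasible assignment gives total 320.
Every other set of open sites that can feasibly serve all demand totals ≥ 317 even under its best assignment. Minimum: 298.

298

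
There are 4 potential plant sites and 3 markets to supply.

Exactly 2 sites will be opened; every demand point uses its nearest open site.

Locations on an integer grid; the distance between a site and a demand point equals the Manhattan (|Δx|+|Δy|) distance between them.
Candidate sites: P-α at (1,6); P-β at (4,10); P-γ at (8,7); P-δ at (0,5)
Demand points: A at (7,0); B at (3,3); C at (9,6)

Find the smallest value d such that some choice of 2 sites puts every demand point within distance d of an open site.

8

Open {P-α, P-γ}.
  Farthest demand point is A at distance 8 (to P-γ); all others are ≤ 8.
With {P-β, P-γ} the worst case is 8.
With {P-γ, P-δ} the worst case is 8.
No size-2 selection achieves below 8.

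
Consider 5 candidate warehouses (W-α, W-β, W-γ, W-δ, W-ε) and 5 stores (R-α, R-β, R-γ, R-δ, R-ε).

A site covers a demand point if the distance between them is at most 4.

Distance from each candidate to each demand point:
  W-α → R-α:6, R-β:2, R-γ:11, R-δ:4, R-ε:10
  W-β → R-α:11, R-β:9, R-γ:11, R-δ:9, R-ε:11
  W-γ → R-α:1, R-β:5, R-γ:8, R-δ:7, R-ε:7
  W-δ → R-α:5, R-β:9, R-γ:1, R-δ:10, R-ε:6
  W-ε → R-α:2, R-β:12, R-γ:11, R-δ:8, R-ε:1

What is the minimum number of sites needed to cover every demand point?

Coverage sets (demand points within 4 of each site):
  W-α: {R-β, R-δ}
  W-β: {}
  W-γ: {R-α}
  W-δ: {R-γ}
  W-ε: {R-α, R-ε}
No 2 sites suffice: every size-2 union leaves at least one demand point uncovered.
But {W-α, W-δ, W-ε} covers everything, so the minimum is 3.

3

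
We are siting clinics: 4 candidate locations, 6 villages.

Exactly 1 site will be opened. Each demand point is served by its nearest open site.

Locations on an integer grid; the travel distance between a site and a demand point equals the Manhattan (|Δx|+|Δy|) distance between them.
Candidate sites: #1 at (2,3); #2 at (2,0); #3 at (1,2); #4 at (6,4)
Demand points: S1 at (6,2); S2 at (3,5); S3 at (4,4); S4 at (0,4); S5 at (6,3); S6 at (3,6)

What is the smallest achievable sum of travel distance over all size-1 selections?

Open {#4}.
  S1→#4 2, S2→#4 4, S3→#4 2, S4→#4 6, S5→#4 1, S6→#4 5  ⇒ total 20.
Compare {#1}: total 22.
Compare {#3}: total 30.
No size-1 selection does better; minimum is 20.

20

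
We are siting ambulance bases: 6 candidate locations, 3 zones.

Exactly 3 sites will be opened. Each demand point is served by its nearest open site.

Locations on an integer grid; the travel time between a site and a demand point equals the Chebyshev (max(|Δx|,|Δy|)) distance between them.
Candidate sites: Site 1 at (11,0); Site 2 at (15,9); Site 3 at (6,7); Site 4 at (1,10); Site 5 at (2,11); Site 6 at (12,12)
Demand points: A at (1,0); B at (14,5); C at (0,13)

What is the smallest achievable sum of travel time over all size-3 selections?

Open {Site 2, Site 3, Site 5}.
  A→Site 3 7, B→Site 2 4, C→Site 5 2  ⇒ total 13.
Compare {Site 1, Site 3, Site 5}: total 14.
Compare {Site 2, Site 3, Site 4}: total 14.
No size-3 selection does better; minimum is 13.

13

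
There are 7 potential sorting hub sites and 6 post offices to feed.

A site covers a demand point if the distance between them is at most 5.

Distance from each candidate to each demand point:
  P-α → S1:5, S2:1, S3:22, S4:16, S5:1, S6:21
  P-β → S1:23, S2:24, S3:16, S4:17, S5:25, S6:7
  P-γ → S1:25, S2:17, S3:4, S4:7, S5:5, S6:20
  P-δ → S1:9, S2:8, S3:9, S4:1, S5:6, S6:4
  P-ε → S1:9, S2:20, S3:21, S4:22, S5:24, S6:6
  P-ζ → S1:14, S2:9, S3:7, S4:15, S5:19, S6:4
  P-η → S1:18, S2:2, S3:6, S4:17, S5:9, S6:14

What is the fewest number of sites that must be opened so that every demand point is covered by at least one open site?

3

Coverage sets (demand points within 5 of each site):
  P-α: {S1, S2, S5}
  P-β: {}
  P-γ: {S3, S5}
  P-δ: {S4, S6}
  P-ε: {}
  P-ζ: {S6}
  P-η: {S2}
No 2 sites suffice: every size-2 union leaves at least one demand point uncovered.
But {P-α, P-γ, P-δ} covers everything, so the minimum is 3.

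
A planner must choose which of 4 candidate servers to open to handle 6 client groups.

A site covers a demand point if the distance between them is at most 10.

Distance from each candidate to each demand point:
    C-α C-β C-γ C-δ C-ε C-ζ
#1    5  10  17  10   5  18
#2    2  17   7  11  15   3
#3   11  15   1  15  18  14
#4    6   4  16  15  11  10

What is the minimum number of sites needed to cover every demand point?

2

Coverage sets (demand points within 10 of each site):
  #1: {C-α, C-β, C-δ, C-ε}
  #2: {C-α, C-γ, C-ζ}
  #3: {C-γ}
  #4: {C-α, C-β, C-ζ}
No single site covers all 6 demand points.
But {#1, #2} covers everything, so the minimum is 2.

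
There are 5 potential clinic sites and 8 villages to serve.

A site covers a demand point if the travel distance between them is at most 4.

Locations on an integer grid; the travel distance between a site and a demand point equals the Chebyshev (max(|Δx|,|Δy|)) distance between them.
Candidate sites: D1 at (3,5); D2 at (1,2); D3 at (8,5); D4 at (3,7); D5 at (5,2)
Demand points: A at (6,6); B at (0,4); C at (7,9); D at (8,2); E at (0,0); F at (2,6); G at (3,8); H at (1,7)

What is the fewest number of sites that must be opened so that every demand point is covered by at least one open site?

Coverage sets (demand points within 4 of each site):
  D1: {A, B, C, F, G, H}
  D2: {B, E, F}
  D3: {A, C, D}
  D4: {A, B, C, F, G, H}
  D5: {A, D, F}
No 2 sites suffice: every size-2 union leaves at least one demand point uncovered.
But {D1, D2, D3} covers everything, so the minimum is 3.

3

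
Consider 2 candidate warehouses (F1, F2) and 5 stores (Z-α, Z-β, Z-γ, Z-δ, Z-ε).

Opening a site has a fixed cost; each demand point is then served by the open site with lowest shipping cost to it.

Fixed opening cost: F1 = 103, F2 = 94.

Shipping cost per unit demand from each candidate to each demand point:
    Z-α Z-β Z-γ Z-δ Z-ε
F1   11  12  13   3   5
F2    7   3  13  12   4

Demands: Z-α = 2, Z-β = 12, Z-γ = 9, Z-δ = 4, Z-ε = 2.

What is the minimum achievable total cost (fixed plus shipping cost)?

317

Open {F2}: assign each demand point to its cheapest open site.
  Z-α→F2 2×7=14, Z-β→F2 12×3=36, Z-γ→F2 9×13=117, Z-δ→F2 4×12=48, Z-ε→F2 2×4=8
  shipping cost 223, fixed 94 → total 317.
Compare {F1, F2}: shipping cost 187 + fixed 197 = 384.
Compare {F1}: shipping cost 305 + fixed 103 = 408.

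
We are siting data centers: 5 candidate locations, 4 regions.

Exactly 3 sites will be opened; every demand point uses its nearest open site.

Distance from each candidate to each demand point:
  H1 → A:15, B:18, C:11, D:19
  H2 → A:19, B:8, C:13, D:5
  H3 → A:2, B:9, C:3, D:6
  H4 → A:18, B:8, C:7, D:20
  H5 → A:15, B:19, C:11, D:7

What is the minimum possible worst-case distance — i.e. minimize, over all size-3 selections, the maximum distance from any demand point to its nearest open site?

8

Open {H1, H2, H3}.
  Farthest demand point is B at distance 8 (to H2); all others are ≤ 8.
With {H1, H3, H4} the worst case is 8.
With {H2, H3, H4} the worst case is 8.
No size-3 selection achieves below 8.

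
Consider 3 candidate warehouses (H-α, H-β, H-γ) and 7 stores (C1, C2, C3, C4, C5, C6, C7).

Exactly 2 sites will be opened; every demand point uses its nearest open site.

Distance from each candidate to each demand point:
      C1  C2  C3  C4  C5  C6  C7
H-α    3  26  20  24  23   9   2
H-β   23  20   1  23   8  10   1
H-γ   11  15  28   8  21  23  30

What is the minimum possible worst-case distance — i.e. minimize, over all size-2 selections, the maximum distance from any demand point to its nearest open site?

15

Open {H-β, H-γ}.
  Farthest demand point is C2 at distance 15 (to H-γ); all others are ≤ 15.
With {H-α, H-γ} the worst case is 21.
With {H-α, H-β} the worst case is 23.
No size-2 selection achieves below 15.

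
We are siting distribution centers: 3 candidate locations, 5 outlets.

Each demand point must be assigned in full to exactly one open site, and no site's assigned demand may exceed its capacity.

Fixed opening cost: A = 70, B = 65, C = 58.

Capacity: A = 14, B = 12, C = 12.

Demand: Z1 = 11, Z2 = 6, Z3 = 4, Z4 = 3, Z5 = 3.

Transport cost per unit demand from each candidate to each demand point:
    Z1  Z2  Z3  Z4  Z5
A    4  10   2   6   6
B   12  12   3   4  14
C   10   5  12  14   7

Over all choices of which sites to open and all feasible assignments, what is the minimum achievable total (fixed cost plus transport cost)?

Open {A, B, C}; cheapest assignment that respects the capacities:
  A (cap 14, load 14): Z1, Z5 — cost 11×4 + 3×6 = 62
  B (cap 12, load 7): Z3, Z4 — cost 4×3 + 3×4 = 24
  C (cap 12, load 6): Z2 — cost 6×5 = 30
  Shipping 116, fixed 193 → total 309.
  Any other capacity-feasible assignment to {A, B, C} ships for at least 116.
Total demand is 27 and no other set of sites has combined capacity ≥ 27, so {A, B, C} is the only feasible choice of open sites. Minimum: 309.

309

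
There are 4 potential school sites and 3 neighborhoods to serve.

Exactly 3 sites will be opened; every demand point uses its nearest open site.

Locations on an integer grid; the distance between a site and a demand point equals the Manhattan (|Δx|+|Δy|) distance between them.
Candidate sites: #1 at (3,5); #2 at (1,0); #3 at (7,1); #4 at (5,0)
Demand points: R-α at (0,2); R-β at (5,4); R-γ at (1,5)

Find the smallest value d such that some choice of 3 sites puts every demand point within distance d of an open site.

3

Open {#1, #2, #3}.
  Farthest demand point is R-α at distance 3 (to #2); all others are ≤ 3.
With {#1, #2, #4} the worst case is 3.
With {#2, #3, #4} the worst case is 5.
No size-3 selection achieves below 3.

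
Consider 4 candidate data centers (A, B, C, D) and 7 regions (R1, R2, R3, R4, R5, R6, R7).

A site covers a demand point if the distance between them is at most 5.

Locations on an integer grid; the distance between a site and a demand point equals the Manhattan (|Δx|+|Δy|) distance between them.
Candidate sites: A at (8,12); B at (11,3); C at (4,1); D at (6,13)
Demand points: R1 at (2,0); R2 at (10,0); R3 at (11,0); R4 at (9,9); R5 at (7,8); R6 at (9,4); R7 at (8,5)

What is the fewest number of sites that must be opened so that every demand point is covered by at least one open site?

3

Coverage sets (demand points within 5 of each site):
  A: {R4, R5}
  B: {R2, R3, R6, R7}
  C: {R1}
  D: {}
No 2 sites suffice: every size-2 union leaves at least one demand point uncovered.
But {A, B, C} covers everything, so the minimum is 3.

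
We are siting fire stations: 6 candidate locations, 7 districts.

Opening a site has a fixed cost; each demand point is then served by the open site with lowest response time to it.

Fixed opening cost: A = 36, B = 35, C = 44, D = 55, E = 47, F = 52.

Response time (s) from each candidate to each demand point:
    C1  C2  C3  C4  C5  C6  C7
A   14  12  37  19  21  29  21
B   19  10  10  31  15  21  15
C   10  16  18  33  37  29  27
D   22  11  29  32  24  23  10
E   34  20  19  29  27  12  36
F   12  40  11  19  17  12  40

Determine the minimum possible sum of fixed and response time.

156

Open {B}: assign each demand point to its cheapest open site.
  C1→B 19, C2→B 10, C3→B 10, C4→B 31, C5→B 15, C6→B 21, C7→B 15
  response time 121, fixed 35 → total 156.
Compare {A, B}: response time 104 + fixed 71 = 175.
Compare {B, F}: response time 93 + fixed 87 = 180.
Compare {A}: response time 153 + fixed 36 = 189.
All other subsets cost ≥ 175. Minimum total cost: 156.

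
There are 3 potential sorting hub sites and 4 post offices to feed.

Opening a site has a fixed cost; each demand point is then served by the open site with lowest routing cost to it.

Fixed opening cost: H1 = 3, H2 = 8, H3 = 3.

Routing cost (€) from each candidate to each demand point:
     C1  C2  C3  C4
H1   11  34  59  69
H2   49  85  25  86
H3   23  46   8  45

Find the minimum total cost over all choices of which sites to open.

104

Open {H1, H3}: assign each demand point to its cheapest open site.
  C1→H1 11, C2→H1 34, C3→H3 8, C4→H3 45
  routing cost 98, fixed 6 → total 104.
Compare {H1, H2, H3}: routing cost 98 + fixed 14 = 112.
Compare {H3}: routing cost 122 + fixed 3 = 125.
Compare {H2, H3}: routing cost 122 + fixed 11 = 133.
All other subsets cost ≥ 112. Minimum total cost: 104.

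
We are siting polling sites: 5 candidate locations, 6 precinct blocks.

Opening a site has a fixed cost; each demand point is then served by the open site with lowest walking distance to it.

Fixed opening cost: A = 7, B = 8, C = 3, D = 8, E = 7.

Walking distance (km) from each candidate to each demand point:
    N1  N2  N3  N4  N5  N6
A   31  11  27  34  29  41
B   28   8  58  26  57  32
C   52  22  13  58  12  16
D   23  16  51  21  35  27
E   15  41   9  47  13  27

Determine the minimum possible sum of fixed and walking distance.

104

Open {B, C, E}: assign each demand point to its cheapest open site.
  N1→E 15, N2→B 8, N3→E 9, N4→B 26, N5→C 12, N6→C 16
  walking distance 86, fixed 18 → total 104.
Compare {C, D, E}: walking distance 89 + fixed 18 = 107.
Compare {B, C, D, E}: walking distance 81 + fixed 26 = 107.
Compare {A, C, D, E}: walking distance 84 + fixed 25 = 109.
All other subsets cost ≥ 107. Minimum total cost: 104.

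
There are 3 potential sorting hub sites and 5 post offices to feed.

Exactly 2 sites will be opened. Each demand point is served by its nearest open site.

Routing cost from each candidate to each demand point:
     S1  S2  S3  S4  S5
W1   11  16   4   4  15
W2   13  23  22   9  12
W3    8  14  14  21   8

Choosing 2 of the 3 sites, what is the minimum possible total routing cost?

38

Open {W1, W3}.
  S1→W3 8, S2→W3 14, S3→W1 4, S4→W1 4, S5→W3 8  ⇒ total 38.
Compare {W1, W2}: total 47.
Compare {W2, W3}: total 53.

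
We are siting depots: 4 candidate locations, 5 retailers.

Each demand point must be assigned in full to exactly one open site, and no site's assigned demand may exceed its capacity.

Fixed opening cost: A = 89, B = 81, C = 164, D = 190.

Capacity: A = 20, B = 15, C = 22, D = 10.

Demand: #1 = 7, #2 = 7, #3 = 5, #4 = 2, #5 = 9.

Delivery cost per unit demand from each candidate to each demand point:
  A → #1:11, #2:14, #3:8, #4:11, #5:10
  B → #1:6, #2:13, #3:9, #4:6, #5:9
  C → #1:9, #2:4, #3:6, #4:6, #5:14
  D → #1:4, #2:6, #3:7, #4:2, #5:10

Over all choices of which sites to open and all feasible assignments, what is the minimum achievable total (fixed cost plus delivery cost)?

Open {A, B}; cheapest assignment that respects the capacities:
  A (cap 20, load 16): #3, #4, #5 — cost 5×8 + 2×11 + 9×10 = 152
  B (cap 15, load 14): #1, #2 — cost 7×6 + 7×13 = 133
  Shipping 285, fixed 170 → total 455.
  Any other capacity-feasible assignment to {A, B} ships for at least 285.
Compare {B, C}: its best feasible assignment gives total 459.
Compare {A, C}: its best feasible assignment gives total 476.
Every other set of open sites that can feasibly serve all demand totals ≥ 459 even under its best assignment. Minimum: 455.

455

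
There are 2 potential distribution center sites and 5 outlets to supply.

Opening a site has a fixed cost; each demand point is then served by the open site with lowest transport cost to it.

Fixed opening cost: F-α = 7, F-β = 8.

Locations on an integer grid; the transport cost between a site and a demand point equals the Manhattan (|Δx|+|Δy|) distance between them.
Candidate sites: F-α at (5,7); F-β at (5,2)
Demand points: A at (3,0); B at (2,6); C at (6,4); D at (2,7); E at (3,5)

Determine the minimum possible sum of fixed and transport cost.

Open {F-α}: assign each demand point to its cheapest open site.
  A→F-α 9, B→F-α 4, C→F-α 4, D→F-α 3, E→F-α 4
  transport cost 24, fixed 7 → total 31.
Compare {F-α, F-β}: transport cost 18 + fixed 15 = 33.
Compare {F-β}: transport cost 27 + fixed 8 = 35.

31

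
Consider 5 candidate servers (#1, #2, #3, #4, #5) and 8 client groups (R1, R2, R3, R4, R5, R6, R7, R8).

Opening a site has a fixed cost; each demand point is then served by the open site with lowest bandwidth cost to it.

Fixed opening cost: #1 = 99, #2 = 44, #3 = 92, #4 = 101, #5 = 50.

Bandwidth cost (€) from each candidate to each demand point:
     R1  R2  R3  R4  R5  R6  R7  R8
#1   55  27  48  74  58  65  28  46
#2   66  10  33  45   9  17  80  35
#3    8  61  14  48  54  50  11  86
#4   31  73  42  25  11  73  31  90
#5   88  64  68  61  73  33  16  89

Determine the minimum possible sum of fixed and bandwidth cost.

285

Open {#2, #3}: assign each demand point to its cheapest open site.
  R1→#3 8, R2→#2 10, R3→#3 14, R4→#2 45, R5→#2 9, R6→#2 17, R7→#3 11, R8→#2 35
  bandwidth cost 149, fixed 136 → total 285.
Compare {#2, #5}: bandwidth cost 231 + fixed 94 = 325.
Compare {#2, #3, #5}: bandwidth cost 149 + fixed 186 = 335.
Compare {#2, #4}: bandwidth cost 191 + fixed 145 = 336.
All other subsets cost ≥ 325. Minimum total cost: 285.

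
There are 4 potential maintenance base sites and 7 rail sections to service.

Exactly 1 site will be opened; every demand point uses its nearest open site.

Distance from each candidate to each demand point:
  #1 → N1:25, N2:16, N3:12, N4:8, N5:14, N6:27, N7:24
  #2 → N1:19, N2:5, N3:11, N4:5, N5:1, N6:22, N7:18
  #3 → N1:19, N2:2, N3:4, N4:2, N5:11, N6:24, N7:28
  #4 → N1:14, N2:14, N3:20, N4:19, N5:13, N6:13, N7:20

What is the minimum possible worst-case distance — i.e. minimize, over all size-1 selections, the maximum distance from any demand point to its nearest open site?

20

Open {#4}.
  Farthest demand point is N3 at distance 20 (to #4); all others are ≤ 20.
With {#2} the worst case is 22.
With {#1} the worst case is 27.
No size-1 selection achieves below 20.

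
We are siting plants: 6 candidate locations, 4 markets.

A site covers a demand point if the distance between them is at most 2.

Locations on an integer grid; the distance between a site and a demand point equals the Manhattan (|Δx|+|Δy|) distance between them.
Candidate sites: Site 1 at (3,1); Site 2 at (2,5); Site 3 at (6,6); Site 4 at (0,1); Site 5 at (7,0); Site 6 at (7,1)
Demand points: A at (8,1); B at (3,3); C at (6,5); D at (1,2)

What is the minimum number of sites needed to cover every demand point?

4

Coverage sets (demand points within 2 of each site):
  Site 1: {B}
  Site 2: {}
  Site 3: {C}
  Site 4: {D}
  Site 5: {A}
  Site 6: {A}
No 3 sites suffice: every size-3 union leaves at least one demand point uncovered.
But {Site 1, Site 3, Site 4, Site 5} covers everything, so the minimum is 4.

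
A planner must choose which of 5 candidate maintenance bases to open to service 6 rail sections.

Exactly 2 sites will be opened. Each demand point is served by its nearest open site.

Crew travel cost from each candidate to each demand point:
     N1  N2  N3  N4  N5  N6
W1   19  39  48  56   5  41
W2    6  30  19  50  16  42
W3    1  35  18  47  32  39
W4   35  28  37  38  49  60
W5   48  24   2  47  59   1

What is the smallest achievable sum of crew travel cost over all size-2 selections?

96

Open {W2, W5}.
  N1→W2 6, N2→W5 24, N3→W5 2, N4→W5 47, N5→W2 16, N6→W5 1  ⇒ total 96.
Compare {W1, W5}: total 98.
Compare {W3, W5}: total 107.
No size-2 selection does better; minimum is 96.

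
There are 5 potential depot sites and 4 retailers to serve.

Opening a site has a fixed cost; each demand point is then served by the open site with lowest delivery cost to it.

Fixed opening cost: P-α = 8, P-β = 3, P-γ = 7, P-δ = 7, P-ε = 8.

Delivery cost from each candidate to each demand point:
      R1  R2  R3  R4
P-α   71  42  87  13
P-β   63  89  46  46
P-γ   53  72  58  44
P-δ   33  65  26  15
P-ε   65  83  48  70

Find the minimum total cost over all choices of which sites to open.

Open {P-α, P-δ}: assign each demand point to its cheapest open site.
  R1→P-δ 33, R2→P-α 42, R3→P-δ 26, R4→P-α 13
  delivery cost 114, fixed 15 → total 129.
Compare {P-α, P-β, P-δ}: delivery cost 114 + fixed 18 = 132.
Compare {P-α, P-γ, P-δ}: delivery cost 114 + fixed 22 = 136.
Compare {P-α, P-δ, P-ε}: delivery cost 114 + fixed 23 = 137.
All other subsets cost ≥ 132. Minimum total cost: 129.

129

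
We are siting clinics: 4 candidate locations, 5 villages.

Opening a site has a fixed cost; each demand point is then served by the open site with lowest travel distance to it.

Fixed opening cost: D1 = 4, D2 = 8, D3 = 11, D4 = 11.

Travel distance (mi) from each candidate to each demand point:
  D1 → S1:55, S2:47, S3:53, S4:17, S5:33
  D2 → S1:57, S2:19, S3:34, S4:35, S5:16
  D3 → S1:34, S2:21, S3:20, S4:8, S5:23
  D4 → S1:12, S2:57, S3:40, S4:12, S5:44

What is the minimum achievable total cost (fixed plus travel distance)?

105

Open {D2, D3, D4}: assign each demand point to its cheapest open site.
  S1→D4 12, S2→D2 19, S3→D3 20, S4→D3 8, S5→D2 16
  travel distance 75, fixed 30 → total 105.
Compare {D3, D4}: travel distance 84 + fixed 22 = 106.
Compare {D1, D2, D3, D4}: travel distance 75 + fixed 34 = 109.
Compare {D1, D3, D4}: travel distance 84 + fixed 26 = 110.
All other subsets cost ≥ 106. Minimum total cost: 105.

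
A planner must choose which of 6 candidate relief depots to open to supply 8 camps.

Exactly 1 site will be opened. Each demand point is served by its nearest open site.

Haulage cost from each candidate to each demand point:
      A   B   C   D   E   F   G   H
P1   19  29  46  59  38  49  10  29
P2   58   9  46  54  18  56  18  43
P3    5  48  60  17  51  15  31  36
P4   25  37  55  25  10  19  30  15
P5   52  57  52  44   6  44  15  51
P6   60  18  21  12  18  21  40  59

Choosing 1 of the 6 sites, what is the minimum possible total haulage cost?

Open {P4}.
  A→P4 25, B→P4 37, C→P4 55, D→P4 25, E→P4 10, F→P4 19, G→P4 30, H→P4 15  ⇒ total 216.
Compare {P6}: total 249.
Compare {P3}: total 263.
No size-1 selection does better; minimum is 216.

216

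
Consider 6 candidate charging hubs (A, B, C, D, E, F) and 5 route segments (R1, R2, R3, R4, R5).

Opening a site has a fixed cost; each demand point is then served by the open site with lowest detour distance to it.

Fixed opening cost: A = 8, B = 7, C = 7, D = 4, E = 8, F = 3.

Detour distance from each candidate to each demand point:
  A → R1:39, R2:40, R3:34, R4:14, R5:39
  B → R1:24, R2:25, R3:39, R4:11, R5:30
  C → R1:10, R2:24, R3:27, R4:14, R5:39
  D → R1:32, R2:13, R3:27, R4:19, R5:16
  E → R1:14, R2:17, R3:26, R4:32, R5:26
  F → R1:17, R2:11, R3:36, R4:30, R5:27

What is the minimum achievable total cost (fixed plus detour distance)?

91

Open {C, D}: assign each demand point to its cheapest open site.
  R1→C 10, R2→D 13, R3→C 27, R4→C 14, R5→D 16
  detour distance 80, fixed 11 → total 91.
Compare {C, D, F}: detour distance 78 + fixed 14 = 92.
Compare {B, C, D}: detour distance 77 + fixed 18 = 95.
Compare {B, D, F}: detour distance 82 + fixed 14 = 96.
All other subsets cost ≥ 92. Minimum total cost: 91.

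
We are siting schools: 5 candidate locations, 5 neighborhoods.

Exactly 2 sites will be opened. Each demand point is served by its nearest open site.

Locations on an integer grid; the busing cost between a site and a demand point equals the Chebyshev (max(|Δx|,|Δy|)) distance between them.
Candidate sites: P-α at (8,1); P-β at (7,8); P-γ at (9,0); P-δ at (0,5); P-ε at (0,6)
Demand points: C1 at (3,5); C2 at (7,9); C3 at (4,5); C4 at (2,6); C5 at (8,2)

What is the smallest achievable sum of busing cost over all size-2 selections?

14

Open {P-α, P-β}.
  C1→P-β 4, C2→P-β 1, C3→P-β 3, C4→P-β 5, C5→P-α 1  ⇒ total 14.
Compare {P-β, P-γ}: total 15.
Compare {P-β, P-δ}: total 15.
No size-2 selection does better; minimum is 14.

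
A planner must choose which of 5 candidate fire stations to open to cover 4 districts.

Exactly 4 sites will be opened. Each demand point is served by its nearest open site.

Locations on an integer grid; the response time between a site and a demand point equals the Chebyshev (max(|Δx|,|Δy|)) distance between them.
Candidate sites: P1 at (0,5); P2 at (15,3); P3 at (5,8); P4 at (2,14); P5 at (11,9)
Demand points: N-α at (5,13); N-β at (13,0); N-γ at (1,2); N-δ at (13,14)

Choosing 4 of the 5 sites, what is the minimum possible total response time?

Open {P1, P2, P4, P5}.
  N-α→P4 3, N-β→P2 3, N-γ→P1 3, N-δ→P5 5  ⇒ total 14.
Compare {P1, P2, P3, P5}: total 16.
Compare {P1, P2, P3, P4}: total 17.
No size-4 selection does better; minimum is 14.

14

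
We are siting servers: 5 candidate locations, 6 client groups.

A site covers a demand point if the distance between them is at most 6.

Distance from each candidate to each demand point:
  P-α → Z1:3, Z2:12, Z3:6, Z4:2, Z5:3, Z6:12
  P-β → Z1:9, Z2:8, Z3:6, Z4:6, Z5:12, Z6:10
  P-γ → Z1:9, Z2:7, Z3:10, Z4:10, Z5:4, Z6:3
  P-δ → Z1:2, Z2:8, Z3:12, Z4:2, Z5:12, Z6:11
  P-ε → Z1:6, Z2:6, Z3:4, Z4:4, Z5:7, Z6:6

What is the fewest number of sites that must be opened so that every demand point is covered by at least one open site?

2

Coverage sets (demand points within 6 of each site):
  P-α: {Z1, Z3, Z4, Z5}
  P-β: {Z3, Z4}
  P-γ: {Z5, Z6}
  P-δ: {Z1, Z4}
  P-ε: {Z1, Z2, Z3, Z4, Z6}
No single site covers all 6 demand points.
But {P-α, P-ε} covers everything, so the minimum is 2.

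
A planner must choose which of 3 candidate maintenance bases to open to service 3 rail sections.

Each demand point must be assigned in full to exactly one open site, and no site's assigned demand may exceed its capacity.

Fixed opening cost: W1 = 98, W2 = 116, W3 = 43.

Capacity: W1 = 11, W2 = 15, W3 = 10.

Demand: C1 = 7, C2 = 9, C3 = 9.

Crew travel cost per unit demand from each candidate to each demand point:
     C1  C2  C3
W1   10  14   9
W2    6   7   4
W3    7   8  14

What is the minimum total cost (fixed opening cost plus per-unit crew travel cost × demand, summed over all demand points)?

Open {W1, W2, W3}; cheapest assignment that respects the capacities:
  W1 (cap 11, load 7): C1 — cost 7×10 = 70
  W2 (cap 15, load 9): C3 — cost 9×4 = 36
  W3 (cap 10, load 9): C2 — cost 9×8 = 72
  Shipping 178, fixed 257 → total 435.
  Any other capacity-feasible assignment to {W1, W2, W3} ships for at least 178.
Total demand is 25; every other set of sites either has combined capacity below 25 or cannot fit the demands without splitting one across sites, so {W1, W2, W3} is the only feasible choice of open sites. Minimum: 435.

435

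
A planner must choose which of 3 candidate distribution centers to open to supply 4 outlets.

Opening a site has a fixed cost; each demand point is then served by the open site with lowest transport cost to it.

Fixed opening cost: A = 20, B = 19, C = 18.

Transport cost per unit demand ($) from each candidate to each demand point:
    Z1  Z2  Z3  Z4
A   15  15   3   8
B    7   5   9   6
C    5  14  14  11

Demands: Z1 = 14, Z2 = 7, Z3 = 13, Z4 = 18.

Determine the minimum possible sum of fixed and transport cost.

Open {A, B, C}: assign each demand point to its cheapest open site.
  Z1→C 14×5=70, Z2→B 7×5=35, Z3→A 13×3=39, Z4→B 18×6=108
  transport cost 252, fixed 57 → total 309.
Compare {A, B}: transport cost 280 + fixed 39 = 319.
Compare {B, C}: transport cost 330 + fixed 37 = 367.
Compare {B}: transport cost 358 + fixed 19 = 377.
All other subsets cost ≥ 319. Minimum total cost: 309.

309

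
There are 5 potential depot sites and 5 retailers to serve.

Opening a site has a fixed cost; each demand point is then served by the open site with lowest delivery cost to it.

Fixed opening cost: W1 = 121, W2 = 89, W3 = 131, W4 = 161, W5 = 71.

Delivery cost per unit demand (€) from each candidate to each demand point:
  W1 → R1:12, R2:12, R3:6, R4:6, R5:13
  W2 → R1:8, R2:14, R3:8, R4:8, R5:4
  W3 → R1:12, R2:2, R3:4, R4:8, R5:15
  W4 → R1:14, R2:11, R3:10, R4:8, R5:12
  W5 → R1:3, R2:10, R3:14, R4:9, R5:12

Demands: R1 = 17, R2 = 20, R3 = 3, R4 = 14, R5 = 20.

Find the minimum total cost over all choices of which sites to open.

Open {W2, W3, W5}: assign each demand point to its cheapest open site.
  R1→W5 17×3=51, R2→W3 20×2=40, R3→W3 3×4=12, R4→W2 14×8=112, R5→W2 20×4=80
  delivery cost 295, fixed 291 → total 586.
Compare {W2, W3}: delivery cost 380 + fixed 220 = 600.
Compare {W2, W5}: delivery cost 467 + fixed 160 = 627.
Compare {W3, W5}: delivery cost 455 + fixed 202 = 657.
All other subsets cost ≥ 600. Minimum total cost: 586.

586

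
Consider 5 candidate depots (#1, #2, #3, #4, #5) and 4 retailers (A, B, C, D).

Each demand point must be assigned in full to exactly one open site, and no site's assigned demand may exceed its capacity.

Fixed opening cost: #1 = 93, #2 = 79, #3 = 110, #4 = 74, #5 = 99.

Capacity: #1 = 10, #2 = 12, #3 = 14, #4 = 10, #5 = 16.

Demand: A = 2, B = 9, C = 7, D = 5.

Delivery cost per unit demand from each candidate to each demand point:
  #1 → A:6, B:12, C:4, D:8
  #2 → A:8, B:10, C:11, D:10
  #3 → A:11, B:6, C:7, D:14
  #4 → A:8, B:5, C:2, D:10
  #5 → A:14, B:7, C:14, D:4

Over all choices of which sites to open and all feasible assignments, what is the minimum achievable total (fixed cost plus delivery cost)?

Open {#4, #5}; cheapest assignment that respects the capacities:
  #4 (cap 10, load 9): A, C — cost 2×8 + 7×2 = 30
  #5 (cap 16, load 14): B, D — cost 9×7 + 5×4 = 83
  Shipping 113, fixed 173 → total 286.
  Any other capacity-feasible assignment to {#4, #5} ships for at least 113.
Compare {#1, #5}: its best feasible assignment gives total 315.
Compare {#3, #4}: its best feasible assignment gives total 338.
Every other set of open sites that can feasibly serve all demand totals ≥ 315 even under its best assignment. Minimum: 286.

286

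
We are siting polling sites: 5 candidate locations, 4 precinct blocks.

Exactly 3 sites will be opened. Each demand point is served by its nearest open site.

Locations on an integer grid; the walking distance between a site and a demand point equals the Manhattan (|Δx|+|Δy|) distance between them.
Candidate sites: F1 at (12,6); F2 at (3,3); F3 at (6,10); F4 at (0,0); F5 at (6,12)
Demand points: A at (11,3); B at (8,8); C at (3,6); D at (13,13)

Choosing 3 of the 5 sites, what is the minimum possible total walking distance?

19

Open {F1, F2, F3}.
  A→F1 4, B→F3 4, C→F2 3, D→F1 8  ⇒ total 19.
Compare {F1, F2, F4}: total 21.
Compare {F1, F2, F5}: total 21.
No size-3 selection does better; minimum is 19.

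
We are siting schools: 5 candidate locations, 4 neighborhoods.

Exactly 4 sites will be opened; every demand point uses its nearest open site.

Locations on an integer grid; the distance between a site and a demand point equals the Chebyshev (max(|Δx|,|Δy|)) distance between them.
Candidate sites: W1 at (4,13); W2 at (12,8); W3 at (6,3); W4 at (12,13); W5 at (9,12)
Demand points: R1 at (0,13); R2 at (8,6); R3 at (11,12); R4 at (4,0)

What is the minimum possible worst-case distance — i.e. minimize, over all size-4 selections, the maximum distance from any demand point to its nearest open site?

Open {W1, W2, W3, W4}.
  Farthest demand point is R1 at distance 4 (to W1); all others are ≤ 4.
With {W1, W2, W3, W5} the worst case is 4.
With {W1, W3, W4, W5} the worst case is 4.
No size-4 selection achieves below 4.

4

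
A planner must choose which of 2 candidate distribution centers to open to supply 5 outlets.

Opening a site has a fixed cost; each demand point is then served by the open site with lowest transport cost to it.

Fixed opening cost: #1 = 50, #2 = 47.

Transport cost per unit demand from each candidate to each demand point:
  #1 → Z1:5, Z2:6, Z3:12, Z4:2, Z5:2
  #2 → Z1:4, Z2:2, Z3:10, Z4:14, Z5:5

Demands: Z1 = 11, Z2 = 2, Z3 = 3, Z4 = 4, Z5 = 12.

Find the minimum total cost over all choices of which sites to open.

185

Open {#1}: assign each demand point to its cheapest open site.
  Z1→#1 11×5=55, Z2→#1 2×6=12, Z3→#1 3×12=36, Z4→#1 4×2=8, Z5→#1 12×2=24
  transport cost 135, fixed 50 → total 185.
Compare {#1, #2}: transport cost 110 + fixed 97 = 207.
Compare {#2}: transport cost 194 + fixed 47 = 241.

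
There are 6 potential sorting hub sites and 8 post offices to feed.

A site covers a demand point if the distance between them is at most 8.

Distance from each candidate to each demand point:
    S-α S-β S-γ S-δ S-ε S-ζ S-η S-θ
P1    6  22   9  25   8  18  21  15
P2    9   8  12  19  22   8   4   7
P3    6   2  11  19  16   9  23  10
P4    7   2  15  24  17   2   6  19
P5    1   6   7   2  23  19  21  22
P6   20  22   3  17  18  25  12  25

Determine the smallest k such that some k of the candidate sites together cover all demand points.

3

Coverage sets (demand points within 8 of each site):
  P1: {S-α, S-ε}
  P2: {S-β, S-ζ, S-η, S-θ}
  P3: {S-α, S-β}
  P4: {S-α, S-β, S-ζ, S-η}
  P5: {S-α, S-β, S-γ, S-δ}
  P6: {S-γ}
No 2 sites suffice: every size-2 union leaves at least one demand point uncovered.
But {P1, P2, P5} covers everything, so the minimum is 3.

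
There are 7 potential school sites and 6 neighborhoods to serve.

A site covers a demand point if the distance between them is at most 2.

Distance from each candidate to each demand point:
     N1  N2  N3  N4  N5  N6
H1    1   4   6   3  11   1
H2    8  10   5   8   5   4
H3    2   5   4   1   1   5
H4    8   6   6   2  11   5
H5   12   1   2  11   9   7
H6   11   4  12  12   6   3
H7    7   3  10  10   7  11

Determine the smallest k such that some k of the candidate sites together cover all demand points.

3

Coverage sets (demand points within 2 of each site):
  H1: {N1, N6}
  H2: {}
  H3: {N1, N4, N5}
  H4: {N4}
  H5: {N2, N3}
  H6: {}
  H7: {}
No 2 sites suffice: every size-2 union leaves at least one demand point uncovered.
But {H1, H3, H5} covers everything, so the minimum is 3.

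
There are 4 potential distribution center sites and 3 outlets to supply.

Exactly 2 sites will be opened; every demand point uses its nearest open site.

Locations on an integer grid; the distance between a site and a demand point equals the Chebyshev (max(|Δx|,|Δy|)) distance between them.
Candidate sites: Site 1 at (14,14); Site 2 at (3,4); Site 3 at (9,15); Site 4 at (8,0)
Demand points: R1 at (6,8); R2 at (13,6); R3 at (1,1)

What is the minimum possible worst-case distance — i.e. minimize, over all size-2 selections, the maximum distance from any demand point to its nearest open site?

6

Open {Site 2, Site 4}.
  Farthest demand point is R2 at distance 6 (to Site 4); all others are ≤ 6.
With {Site 3, Site 4} the worst case is 7.
With {Site 1, Site 2} the worst case is 8.
No size-2 selection achieves below 6.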